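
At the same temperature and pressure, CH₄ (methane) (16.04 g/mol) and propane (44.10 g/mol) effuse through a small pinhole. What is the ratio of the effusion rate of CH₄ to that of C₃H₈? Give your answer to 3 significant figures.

1.66

Using Graham's law: rate_CH₄/rate_C₃H₈ = √(M_C₃H₈/M_CH₄) = √(44.10/16.04) = √2.749 = 1.66.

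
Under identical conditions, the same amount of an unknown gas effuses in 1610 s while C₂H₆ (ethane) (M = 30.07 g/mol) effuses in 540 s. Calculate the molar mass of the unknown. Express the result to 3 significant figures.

267 g/mol

From Graham's law, t_X/t_C₂H₆ = √(M_X/M_C₂H₆).
1610/540 = 2.981 = √(M_X/30.07)
M_X = 30.07 × 2.981² = 30.07 × 8.889 = 267 g/mol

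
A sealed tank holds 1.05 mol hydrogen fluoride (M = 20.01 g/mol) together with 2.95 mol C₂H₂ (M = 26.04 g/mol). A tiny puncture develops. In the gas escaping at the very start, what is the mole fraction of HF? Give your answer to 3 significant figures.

The effusion rate of species i is ∝ p_i/√M_i ∝ n_i/√M_i.
x_HF(eff) = (n_HF/√M_HF) / (n_HF/√M_HF + n_C₂H₂/√M_C₂H₂)
= (1.05/√20.01) / (1.05/√20.01 + 2.95/√26.04) = 0.2347/(0.2347 + 0.5781) = 0.289.

0.289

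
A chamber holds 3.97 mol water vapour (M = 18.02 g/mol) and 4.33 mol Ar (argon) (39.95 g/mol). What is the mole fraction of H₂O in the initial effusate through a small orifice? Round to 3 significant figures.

Each component's effusion rate ∝ (its partial pressure)·(1/√M) ∝ n_i/√M_i.
x_H₂O(eff) = (n_H₂O/√M_H₂O) / (n_H₂O/√M_H₂O + n_Ar/√M_Ar)
= (3.97/√18.02) / (3.97/√18.02 + 4.33/√39.95) = 0.9352/(0.9352 + 0.6851) = 0.577.

0.577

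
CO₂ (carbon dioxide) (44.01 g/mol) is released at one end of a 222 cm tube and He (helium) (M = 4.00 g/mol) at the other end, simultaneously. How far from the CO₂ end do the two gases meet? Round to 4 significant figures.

51.42 cm

The fronts meet when d_CO₂ + d_He = L with d_CO₂/d_He = √(M_He/M_CO₂) (Graham's law). Here √(M_He/M_CO₂) = √(4.00/44.01) = 0.3015.
With d_CO₂ + d_He = 222 cm, d_He = 222/(1 + 0.3015) = 170.6 cm.
d_CO₂ = 222 − 170.6 = 51.42 cm.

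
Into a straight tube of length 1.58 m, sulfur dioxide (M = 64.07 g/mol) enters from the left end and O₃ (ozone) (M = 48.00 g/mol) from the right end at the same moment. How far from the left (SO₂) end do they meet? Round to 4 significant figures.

0.7331 m

The fronts meet when d_SO₂ + d_O₃ = L with d_SO₂/d_O₃ = √(M_O₃/M_SO₂) (Graham's law). Here √(M_O₃/M_SO₂) = √(48.00/64.07) = 0.8656.
With d_SO₂ + d_O₃ = 1.58 m, d_O₃ = 1.58/(1 + 0.8656) = 0.8469 m.
d_SO₂ = 1.58 − 0.8469 = 0.7331 m.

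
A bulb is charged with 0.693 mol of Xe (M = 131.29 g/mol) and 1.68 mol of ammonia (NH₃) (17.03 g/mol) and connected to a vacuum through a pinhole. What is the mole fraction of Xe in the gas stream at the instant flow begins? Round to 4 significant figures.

Each component's effusion rate ∝ (its partial pressure)·(1/√M) ∝ n_i/√M_i.
x_Xe(eff) = (n_Xe/√M_Xe) / (n_Xe/√M_Xe + n_NH₃/√M_NH₃)
= (0.693/√131.29) / (0.693/√131.29 + 1.68/√17.03) = 0.06048/(0.06048 + 0.4071) = 0.1293.

0.1293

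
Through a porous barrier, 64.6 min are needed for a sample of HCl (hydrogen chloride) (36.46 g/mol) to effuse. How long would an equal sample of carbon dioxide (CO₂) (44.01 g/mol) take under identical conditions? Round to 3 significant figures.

Since effusion rate ∝ 1/√M, t_CO₂/t_HCl = √(M_CO₂/M_HCl) = √(44.01/36.46) = √1.207 = 1.099.
So the time for CO₂ is 64.6 × 1.099 = 71.0 min.

71.0 min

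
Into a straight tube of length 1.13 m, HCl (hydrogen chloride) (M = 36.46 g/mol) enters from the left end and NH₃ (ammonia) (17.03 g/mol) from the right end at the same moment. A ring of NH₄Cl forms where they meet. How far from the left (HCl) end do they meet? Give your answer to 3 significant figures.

In equal time, each gas travels a distance ∝ its rate ∝ 1/√M, so d_HCl/d_NH₃ = √(M_NH₃/M_HCl) = √(17.03/36.46) = 0.6834.
With d_HCl + d_NH₃ = 1.13 m, d_NH₃ = 1.13/(1 + 0.6834) = 0.6712 m.
d_HCl = 1.13 − 0.6712 = 0.459 m.

0.459 m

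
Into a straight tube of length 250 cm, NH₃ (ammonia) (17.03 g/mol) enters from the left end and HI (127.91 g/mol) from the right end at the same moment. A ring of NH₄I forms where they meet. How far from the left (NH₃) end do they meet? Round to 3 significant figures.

183 cm

The fronts meet when d_NH₃ + d_HI = L with d_NH₃/d_HI = √(M_HI/M_NH₃) (Graham's law). Here √(M_HI/M_NH₃) = √(127.91/17.03) = 2.741.
With d_NH₃ + d_HI = 250 cm, d_HI = 250/(1 + 2.741) = 66.83 cm.
d_NH₃ = 250 − 66.83 = 183 cm.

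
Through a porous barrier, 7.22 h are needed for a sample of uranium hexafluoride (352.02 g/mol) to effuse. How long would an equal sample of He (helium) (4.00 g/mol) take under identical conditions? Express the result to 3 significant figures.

Graham's law gives t_He/t_UF₆ = √(M_He/M_UF₆) = √(4.00/352.02) = √0.01136 = 0.1066.
So the time for He is 7.22 × 0.1066 = 0.770 h.

0.770 h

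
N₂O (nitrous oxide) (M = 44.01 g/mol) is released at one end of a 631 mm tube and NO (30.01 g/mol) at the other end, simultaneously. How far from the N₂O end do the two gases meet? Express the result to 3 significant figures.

Graham's law gives d_N₂O/d_NO = rate_N₂O/rate_NO = √(M_NO/M_N₂O) = √(30.01/44.01) = 0.8258.
With d_N₂O + d_NO = 631 mm, d_NO = 631/(1 + 0.8258) = 345.6 mm.
d_N₂O = 631 − 345.6 = 285 mm.

285 mm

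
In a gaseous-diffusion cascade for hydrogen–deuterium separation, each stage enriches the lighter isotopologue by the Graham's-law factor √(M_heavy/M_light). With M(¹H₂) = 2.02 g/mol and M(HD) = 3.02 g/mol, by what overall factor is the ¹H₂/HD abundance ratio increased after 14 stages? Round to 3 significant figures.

The single-stage factor is √(M_heavy/M_light), so 14 stages give [√(3.02/2.02)]^14 = (3.02/2.02)^(14/2).
= 1.49505^7 = 16.7.

16.7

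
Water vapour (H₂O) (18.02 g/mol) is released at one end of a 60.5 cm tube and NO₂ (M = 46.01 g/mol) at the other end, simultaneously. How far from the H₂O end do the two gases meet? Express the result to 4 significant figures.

In equal time, each gas travels a distance ∝ its rate ∝ 1/√M, so d_H₂O/d_NO₂ = √(M_NO₂/M_H₂O) = √(46.01/18.02) = 1.598.
With d_H₂O + d_NO₂ = 60.5 cm, d_NO₂ = 60.5/(1 + 1.598) = 23.29 cm.
d_H₂O = 60.5 − 23.29 = 37.21 cm.

37.21 cm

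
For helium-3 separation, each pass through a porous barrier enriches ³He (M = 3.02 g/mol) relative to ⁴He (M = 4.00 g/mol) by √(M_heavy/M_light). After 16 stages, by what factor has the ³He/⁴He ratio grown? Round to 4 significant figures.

The single-stage factor is √(M_heavy/M_light), so 16 stages give [√(4.00/3.02)]^16 = (4.00/3.02)^(16/2).
= 1.32450^8 = 9.472.

9.472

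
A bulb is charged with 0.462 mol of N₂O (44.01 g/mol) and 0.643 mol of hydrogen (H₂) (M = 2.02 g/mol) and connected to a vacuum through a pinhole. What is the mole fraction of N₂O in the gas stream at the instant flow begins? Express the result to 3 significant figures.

0.133

The effusion rate of species i is ∝ p_i/√M_i ∝ n_i/√M_i.
So x_N₂O in the escaping gas = (n_N₂O/√M_N₂O) / Σ(n_i/√M_i)
= (0.462/√44.01) / (0.462/√44.01 + 0.643/√2.02) = 0.06964/(0.06964 + 0.4524) = 0.133.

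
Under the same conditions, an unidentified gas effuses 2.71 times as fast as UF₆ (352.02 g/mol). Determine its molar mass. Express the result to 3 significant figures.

47.9 g/mol

Graham's law gives rate_X/rate_UF₆ = √(M_UF₆/M_X).
2.71 = √(352.02/M_X)
M_X = 352.02 / 2.71² = 352.02 / 7.344 = 47.9 g/mol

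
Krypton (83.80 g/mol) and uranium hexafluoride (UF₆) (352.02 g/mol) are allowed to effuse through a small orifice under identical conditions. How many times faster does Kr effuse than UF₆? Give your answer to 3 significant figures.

Using Graham's law: rate_Kr/rate_UF₆ = √(M_UF₆/M_Kr) = √(352.02/83.80) = √4.201 = 2.05.

2.05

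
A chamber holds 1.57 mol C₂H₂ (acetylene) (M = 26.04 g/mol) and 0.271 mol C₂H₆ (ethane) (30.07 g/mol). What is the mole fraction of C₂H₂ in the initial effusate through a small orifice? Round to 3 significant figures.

0.862

Each component's effusion rate ∝ (its partial pressure)·(1/√M) ∝ n_i/√M_i.
So x_C₂H₂ in the escaping gas = (n_C₂H₂/√M_C₂H₂) / Σ(n_i/√M_i)
= (1.57/√26.04) / (1.57/√26.04 + 0.271/√30.07) = 0.3077/(0.3077 + 0.04942) = 0.862.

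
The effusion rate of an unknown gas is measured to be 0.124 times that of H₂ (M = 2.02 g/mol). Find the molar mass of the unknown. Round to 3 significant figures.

Since effusion rate ∝ 1/√M, rate_X/rate_H₂ = √(M_H₂/M_X).
0.124 = √(2.02/M_X)
M_X = 2.02 / 0.124² = 2.02 / 0.01538 = 131 g/mol

131 g/mol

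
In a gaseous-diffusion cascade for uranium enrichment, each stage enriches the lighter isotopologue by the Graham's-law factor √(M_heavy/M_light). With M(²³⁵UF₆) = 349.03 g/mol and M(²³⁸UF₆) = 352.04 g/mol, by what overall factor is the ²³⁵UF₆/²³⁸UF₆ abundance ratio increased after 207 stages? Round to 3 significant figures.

2.43

The single-stage factor is √(M_heavy/M_light), so 207 stages give [√(352.04/349.03)]^207 = (352.04/349.03)^(207/2).
= 1.00862^(207/2) = 2.43.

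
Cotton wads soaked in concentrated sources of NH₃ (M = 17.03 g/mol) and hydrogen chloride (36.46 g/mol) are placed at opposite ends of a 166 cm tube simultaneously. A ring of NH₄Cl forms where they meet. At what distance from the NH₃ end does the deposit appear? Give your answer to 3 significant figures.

In equal time, each gas travels a distance ∝ its rate ∝ 1/√M, so d_NH₃/d_HCl = √(M_HCl/M_NH₃) = √(36.46/17.03) = 1.463.
With d_NH₃ + d_HCl = 166 cm, d_HCl = 166/(1 + 1.463) = 67.39 cm.
d_NH₃ = 166 − 67.39 = 98.6 cm.

98.6 cm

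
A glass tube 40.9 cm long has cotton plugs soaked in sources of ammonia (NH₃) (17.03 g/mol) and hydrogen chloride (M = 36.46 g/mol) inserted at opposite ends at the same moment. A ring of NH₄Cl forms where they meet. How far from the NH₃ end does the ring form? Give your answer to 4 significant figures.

24.30 cm

Distances travelled in equal time are proportional to diffusion rates, so d_NH₃/d_HCl = √(M_HCl/M_NH₃) = √(36.46/17.03) = 1.463.
With d_NH₃ + d_HCl = 40.9 cm, d_HCl = 40.9/(1 + 1.463) = 16.60 cm.
d_NH₃ = 40.9 − 16.60 = 24.30 cm.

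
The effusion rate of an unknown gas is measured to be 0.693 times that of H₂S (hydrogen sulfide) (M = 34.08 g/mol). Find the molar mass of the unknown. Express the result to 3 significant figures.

Since effusion rate ∝ 1/√M, rate_X/rate_H₂S = √(M_H₂S/M_X).
0.693 = √(34.08/M_X)
M_X = 34.08 / 0.693² = 34.08 / 0.4802 = 71.0 g/mol

71.0 g/mol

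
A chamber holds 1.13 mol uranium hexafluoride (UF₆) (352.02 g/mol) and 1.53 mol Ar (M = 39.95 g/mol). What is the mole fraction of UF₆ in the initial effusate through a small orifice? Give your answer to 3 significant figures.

0.199

The effusion rate of species i is ∝ p_i/√M_i ∝ n_i/√M_i.
x_UF₆(eff) = (n_UF₆/√M_UF₆) / (n_UF₆/√M_UF₆ + n_Ar/√M_Ar)
= (1.13/√352.02) / (1.13/√352.02 + 1.53/√39.95) = 0.06023/(0.06023 + 0.2421) = 0.199.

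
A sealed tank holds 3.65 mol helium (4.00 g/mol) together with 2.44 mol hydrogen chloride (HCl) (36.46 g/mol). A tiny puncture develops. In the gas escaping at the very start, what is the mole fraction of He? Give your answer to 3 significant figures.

0.819

Each component's effusion rate ∝ (its partial pressure)·(1/√M) ∝ n_i/√M_i.
So x_He in the escaping gas = (n_He/√M_He) / Σ(n_i/√M_i)
= (3.65/√4.00) / (3.65/√4.00 + 2.44/√36.46) = 1.825/(1.825 + 0.4041) = 0.819.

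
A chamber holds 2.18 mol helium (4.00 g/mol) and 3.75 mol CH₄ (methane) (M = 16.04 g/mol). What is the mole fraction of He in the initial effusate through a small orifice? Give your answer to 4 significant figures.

The effusion rate of species i is ∝ p_i/√M_i ∝ n_i/√M_i.
Mole fraction of He in the effusate = (n_He/√M_He) / (n_He/√M_He + n_CH₄/√M_CH₄)
= (2.18/√4.00) / (2.18/√4.00 + 3.75/√16.04) = 1.090/(1.090 + 0.9363) = 0.5379.

0.5379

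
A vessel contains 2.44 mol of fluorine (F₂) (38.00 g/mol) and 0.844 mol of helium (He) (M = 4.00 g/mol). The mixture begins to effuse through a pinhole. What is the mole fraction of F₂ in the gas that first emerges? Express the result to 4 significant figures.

The effusion rate of species i is ∝ p_i/√M_i ∝ n_i/√M_i.
So x_F₂ in the escaping gas = (n_F₂/√M_F₂) / Σ(n_i/√M_i)
= (2.44/√38.00) / (2.44/√38.00 + 0.844/√4.00) = 0.3958/(0.3958 + 0.4220) = 0.4840.

0.4840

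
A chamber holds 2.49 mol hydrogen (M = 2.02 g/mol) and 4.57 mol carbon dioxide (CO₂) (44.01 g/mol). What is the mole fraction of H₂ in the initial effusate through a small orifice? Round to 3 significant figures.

0.718

The effusion rate of species i is ∝ p_i/√M_i ∝ n_i/√M_i.
So x_H₂ in the escaping gas = (n_H₂/√M_H₂) / Σ(n_i/√M_i)
= (2.49/√2.02) / (2.49/√2.02 + 4.57/√44.01) = 1.752/(1.752 + 0.6889) = 0.718.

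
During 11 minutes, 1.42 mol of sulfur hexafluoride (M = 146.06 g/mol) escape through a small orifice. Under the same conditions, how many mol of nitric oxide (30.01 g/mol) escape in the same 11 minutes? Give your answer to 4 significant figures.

3.133 mol

By Graham's law, rate_NO/rate_SF₆ = √(M_SF₆/M_NO) = √(146.06/30.01) = √4.867 = 2.206.
So the amount for NO is 1.42 × 2.206 = 3.133 mol.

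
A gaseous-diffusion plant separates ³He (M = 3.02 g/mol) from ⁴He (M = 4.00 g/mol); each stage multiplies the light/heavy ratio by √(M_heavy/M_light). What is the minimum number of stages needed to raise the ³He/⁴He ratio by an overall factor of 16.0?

Single-stage factor α = √(4.00/3.02), so ln α = ½ ln(1.32450) = 0.1405.
Need α^N ≥ 16.0 ⇒ N ≥ ln(16.0) / ln α = 2.773 / 0.1405 = 19.73.
Rounding up, N = 20 stages.

20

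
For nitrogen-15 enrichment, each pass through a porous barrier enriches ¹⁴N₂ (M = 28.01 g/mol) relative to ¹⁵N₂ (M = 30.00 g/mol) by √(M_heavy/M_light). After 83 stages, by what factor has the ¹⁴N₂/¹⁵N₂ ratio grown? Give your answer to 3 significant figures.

The single-stage factor is √(M_heavy/M_light), so 83 stages give [√(30.00/28.01)]^83 = (30.00/28.01)^(83/2).
= 1.07105^(83/2) = 17.3.

17.3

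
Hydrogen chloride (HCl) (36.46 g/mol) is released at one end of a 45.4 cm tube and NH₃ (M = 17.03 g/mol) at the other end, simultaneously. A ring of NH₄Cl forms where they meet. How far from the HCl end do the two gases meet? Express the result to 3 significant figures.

18.4 cm

In equal time, each gas travels a distance ∝ its rate ∝ 1/√M, so d_HCl/d_NH₃ = √(M_NH₃/M_HCl) = √(17.03/36.46) = 0.6834.
With d_HCl + d_NH₃ = 45.4 cm, d_NH₃ = 45.4/(1 + 0.6834) = 26.97 cm.
d_HCl = 45.4 − 26.97 = 18.4 cm.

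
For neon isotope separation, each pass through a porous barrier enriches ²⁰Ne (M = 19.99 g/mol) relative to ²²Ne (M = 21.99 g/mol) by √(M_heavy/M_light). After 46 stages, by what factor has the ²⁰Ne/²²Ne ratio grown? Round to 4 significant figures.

Overall factor = α^46 with α = √(21.99/19.99), i.e. (21.99/19.99)^(46/2).
= 1.10005^23 = 8.964.

8.964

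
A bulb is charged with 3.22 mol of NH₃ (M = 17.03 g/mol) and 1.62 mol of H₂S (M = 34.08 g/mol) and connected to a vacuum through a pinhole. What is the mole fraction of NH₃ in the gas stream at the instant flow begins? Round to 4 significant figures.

The effusion rate of species i is ∝ p_i/√M_i ∝ n_i/√M_i.
x_NH₃(eff) = (n_NH₃/√M_NH₃) / (n_NH₃/√M_NH₃ + n_H₂S/√M_H₂S)
= (3.22/√17.03) / (3.22/√17.03 + 1.62/√34.08) = 0.7803/(0.7803 + 0.2775) = 0.7377.

0.7377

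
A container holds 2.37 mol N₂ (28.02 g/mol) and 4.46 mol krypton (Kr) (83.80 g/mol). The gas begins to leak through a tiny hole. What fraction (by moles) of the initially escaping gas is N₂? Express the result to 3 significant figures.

0.479

Effusion rate of each component ∝ n_i/√M_i (partial pressure × 1/√M).
x_N₂(eff) = (n_N₂/√M_N₂) / (n_N₂/√M_N₂ + n_Kr/√M_Kr)
= (2.37/√28.02) / (2.37/√28.02 + 4.46/√83.80) = 0.4477/(0.4477 + 0.4872) = 0.479.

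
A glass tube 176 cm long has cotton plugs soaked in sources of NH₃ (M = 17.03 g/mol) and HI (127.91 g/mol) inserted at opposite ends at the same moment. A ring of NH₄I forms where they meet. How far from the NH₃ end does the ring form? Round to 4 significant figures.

Graham's law gives d_NH₃/d_HI = rate_NH₃/rate_HI = √(M_HI/M_NH₃) = √(127.91/17.03) = 2.741.
With d_NH₃ + d_HI = 176 cm, d_HI = 176/(1 + 2.741) = 47.05 cm.
d_NH₃ = 176 − 47.05 = 128.9 cm.

128.9 cm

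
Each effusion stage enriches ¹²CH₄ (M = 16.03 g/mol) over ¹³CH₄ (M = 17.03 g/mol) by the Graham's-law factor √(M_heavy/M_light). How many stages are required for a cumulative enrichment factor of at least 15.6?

With α = √(17.03/16.03) per stage, ln α = ½ ln(1.06238) = 0.03026.
Need α^N ≥ 15.6 ⇒ N ≥ ln(15.6) / ln α = 2.747 / 0.03026 = 90.80.
So at least 91 stages are needed.

91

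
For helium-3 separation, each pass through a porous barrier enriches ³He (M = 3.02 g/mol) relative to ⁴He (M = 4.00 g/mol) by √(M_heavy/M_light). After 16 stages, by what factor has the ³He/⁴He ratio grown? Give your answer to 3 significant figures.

9.47

After 16 stages the ratio has grown by (√(4.00/3.02))^16 = (4.00/3.02)^(16/2).
= 1.32450^8 = 9.47.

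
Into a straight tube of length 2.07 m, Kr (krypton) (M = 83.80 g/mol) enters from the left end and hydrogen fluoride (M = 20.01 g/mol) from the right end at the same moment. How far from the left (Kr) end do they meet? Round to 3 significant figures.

0.679 m

Graham's law gives d_Kr/d_HF = rate_Kr/rate_HF = √(M_HF/M_Kr) = √(20.01/83.80) = 0.4887.
With d_Kr + d_HF = 2.07 m, d_HF = 2.07/(1 + 0.4887) = 1.391 m.
d_Kr = 2.07 − 1.391 = 0.679 m.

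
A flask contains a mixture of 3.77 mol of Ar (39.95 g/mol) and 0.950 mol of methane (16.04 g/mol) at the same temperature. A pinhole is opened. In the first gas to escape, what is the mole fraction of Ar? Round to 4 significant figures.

0.7155

The effusion rate of species i is ∝ p_i/√M_i ∝ n_i/√M_i.
x_Ar(eff) = (n_Ar/√M_Ar) / (n_Ar/√M_Ar + n_CH₄/√M_CH₄)
= (3.77/√39.95) / (3.77/√39.95 + 0.950/√16.04) = 0.5965/(0.5965 + 0.2372) = 0.7155.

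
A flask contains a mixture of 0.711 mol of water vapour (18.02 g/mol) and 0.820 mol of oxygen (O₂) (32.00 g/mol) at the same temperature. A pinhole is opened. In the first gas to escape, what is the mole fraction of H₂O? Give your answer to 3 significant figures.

The effusion rate of species i is ∝ p_i/√M_i ∝ n_i/√M_i.
Mole fraction of H₂O in the effusate = (n_H₂O/√M_H₂O) / (n_H₂O/√M_H₂O + n_O₂/√M_O₂)
= (0.711/√18.02) / (0.711/√18.02 + 0.820/√32.00) = 0.1675/(0.1675 + 0.1450) = 0.536.

0.536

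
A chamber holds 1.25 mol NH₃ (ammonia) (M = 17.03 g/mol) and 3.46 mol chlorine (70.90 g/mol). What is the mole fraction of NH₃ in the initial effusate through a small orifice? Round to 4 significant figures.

0.4243

The effusion rate of species i is ∝ p_i/√M_i ∝ n_i/√M_i.
x_NH₃(eff) = (n_NH₃/√M_NH₃) / (n_NH₃/√M_NH₃ + n_Cl₂/√M_Cl₂)
= (1.25/√17.03) / (1.25/√17.03 + 3.46/√70.90) = 0.3029/(0.3029 + 0.4109) = 0.4243.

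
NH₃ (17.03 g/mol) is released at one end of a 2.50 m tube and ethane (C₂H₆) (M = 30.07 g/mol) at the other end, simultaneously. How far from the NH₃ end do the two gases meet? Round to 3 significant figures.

Distances travelled in equal time are proportional to diffusion rates, so d_NH₃/d_C₂H₆ = √(M_C₂H₆/M_NH₃) = √(30.07/17.03) = 1.329.
With d_NH₃ + d_C₂H₆ = 2.50 m, d_C₂H₆ = 2.50/(1 + 1.329) = 1.074 m.
d_NH₃ = 2.50 − 1.074 = 1.43 m.

1.43 m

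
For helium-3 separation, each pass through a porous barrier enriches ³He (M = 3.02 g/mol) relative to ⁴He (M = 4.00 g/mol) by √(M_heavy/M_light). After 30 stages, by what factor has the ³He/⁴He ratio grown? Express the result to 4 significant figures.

The single-stage factor is √(M_heavy/M_light), so 30 stages give [√(4.00/3.02)]^30 = (4.00/3.02)^(30/2).
= 1.32450^15 = 67.73.

67.73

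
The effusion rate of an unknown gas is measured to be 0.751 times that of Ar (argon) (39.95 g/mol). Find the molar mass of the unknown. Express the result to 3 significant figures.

Graham's law gives rate_X/rate_Ar = √(M_Ar/M_X).
0.751 = √(39.95/M_X)
M_X = 39.95 / 0.751² = 39.95 / 0.5640 = 70.8 g/mol

70.8 g/mol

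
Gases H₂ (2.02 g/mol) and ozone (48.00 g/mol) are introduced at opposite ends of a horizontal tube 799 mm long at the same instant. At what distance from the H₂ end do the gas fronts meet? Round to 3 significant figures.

Graham's law gives d_H₂/d_O₃ = rate_H₂/rate_O₃ = √(M_O₃/M_H₂) = √(48.00/2.02) = 4.875.
With d_H₂ + d_O₃ = 799 mm, d_O₃ = 799/(1 + 4.875) = 136.0 mm.
d_H₂ = 799 − 136.0 = 663 mm.

663 mm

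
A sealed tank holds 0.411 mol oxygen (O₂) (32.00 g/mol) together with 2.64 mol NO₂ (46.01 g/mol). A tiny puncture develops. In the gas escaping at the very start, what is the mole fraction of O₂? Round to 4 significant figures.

0.1573

Effusion rate of each component ∝ n_i/√M_i (partial pressure × 1/√M).
x_O₂(eff) = (n_O₂/√M_O₂) / (n_O₂/√M_O₂ + n_NO₂/√M_NO₂)
= (0.411/√32.00) / (0.411/√32.00 + 2.64/√46.01) = 0.07266/(0.07266 + 0.3892) = 0.1573.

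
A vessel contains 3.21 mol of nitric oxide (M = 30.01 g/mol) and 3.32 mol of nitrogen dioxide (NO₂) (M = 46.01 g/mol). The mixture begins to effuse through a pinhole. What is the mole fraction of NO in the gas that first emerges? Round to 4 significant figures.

0.5449

Effusion rate of each component ∝ n_i/√M_i (partial pressure × 1/√M).
x_NO(eff) = (n_NO/√M_NO) / (n_NO/√M_NO + n_NO₂/√M_NO₂)
= (3.21/√30.01) / (3.21/√30.01 + 3.32/√46.01) = 0.5860/(0.5860 + 0.4895) = 0.5449.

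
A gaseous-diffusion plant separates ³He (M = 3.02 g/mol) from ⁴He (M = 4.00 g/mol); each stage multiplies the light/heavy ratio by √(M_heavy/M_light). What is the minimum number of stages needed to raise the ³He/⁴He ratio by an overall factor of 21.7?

22

Per stage α = (4.00/3.02)^(1/2) = 1.32450^0.5, giving ln α = 0.1405.
Need α^N ≥ 21.7 ⇒ N ≥ ln(21.7) / ln α = 3.077 / 0.1405 = 21.90.
Rounding up, N = 22 stages.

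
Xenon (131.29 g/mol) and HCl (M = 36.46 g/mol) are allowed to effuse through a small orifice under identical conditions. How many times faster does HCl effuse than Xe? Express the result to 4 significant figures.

By Graham's law, rate_HCl/rate_Xe = √(M_Xe/M_HCl) = √(131.29/36.46) = √3.601 = 1.898.

1.898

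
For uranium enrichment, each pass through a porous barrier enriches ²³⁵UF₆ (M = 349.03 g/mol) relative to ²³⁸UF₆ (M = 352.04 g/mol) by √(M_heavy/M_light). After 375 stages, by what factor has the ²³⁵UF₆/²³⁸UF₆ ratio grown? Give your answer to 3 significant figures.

Overall factor = α^375 with α = √(352.04/349.03), i.e. (352.04/349.03)^(375/2).
= 1.00862^(375/2) = 5.00.

5.00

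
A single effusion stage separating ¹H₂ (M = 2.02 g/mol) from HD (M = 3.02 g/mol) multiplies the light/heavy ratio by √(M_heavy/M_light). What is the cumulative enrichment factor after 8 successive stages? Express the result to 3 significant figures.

5.00

After 8 stages the ratio has grown by (√(3.02/2.02))^8 = (3.02/2.02)^(8/2).
= 1.49505^4 = 5.00.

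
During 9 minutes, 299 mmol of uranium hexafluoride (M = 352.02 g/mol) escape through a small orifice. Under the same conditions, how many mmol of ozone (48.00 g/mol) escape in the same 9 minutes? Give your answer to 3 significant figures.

Since effusion rate ∝ 1/√M, rate_O₃/rate_UF₆ = √(M_UF₆/M_O₃) = √(352.02/48.00) = √7.334 = 2.708.
So the amount for O₃ is 299 × 2.708 = 810 mmol.

810 mmol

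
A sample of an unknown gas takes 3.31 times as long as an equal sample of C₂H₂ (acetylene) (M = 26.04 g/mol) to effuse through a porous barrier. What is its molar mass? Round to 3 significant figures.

285 g/mol

By Graham's law, t_X/t_C₂H₂ = √(M_X/M_C₂H₂).
3.31 = √(M_X/26.04)
M_X = 26.04 × 3.31² = 26.04 × 10.96 = 285 g/mol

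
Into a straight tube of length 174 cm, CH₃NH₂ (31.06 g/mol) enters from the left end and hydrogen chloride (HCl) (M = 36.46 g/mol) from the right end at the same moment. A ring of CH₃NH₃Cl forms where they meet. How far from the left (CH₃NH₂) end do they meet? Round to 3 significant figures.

90.5 cm

In equal time, each gas travels a distance ∝ its rate ∝ 1/√M, so d_CH₃NH₂/d_HCl = √(M_HCl/M_CH₃NH₂) = √(36.46/31.06) = 1.083.
With d_CH₃NH₂ + d_HCl = 174 cm, d_HCl = 174/(1 + 1.083) = 83.52 cm.
d_CH₃NH₂ = 174 − 83.52 = 90.5 cm.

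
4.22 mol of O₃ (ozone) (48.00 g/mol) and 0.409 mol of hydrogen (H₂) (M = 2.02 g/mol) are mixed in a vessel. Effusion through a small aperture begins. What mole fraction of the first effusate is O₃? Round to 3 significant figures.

Each component's effusion rate ∝ (its partial pressure)·(1/√M) ∝ n_i/√M_i.
x_O₃(eff) = (n_O₃/√M_O₃) / (n_O₃/√M_O₃ + n_H₂/√M_H₂)
= (4.22/√48.00) / (4.22/√48.00 + 0.409/√2.02) = 0.6091/(0.6091 + 0.2878) = 0.679.

0.679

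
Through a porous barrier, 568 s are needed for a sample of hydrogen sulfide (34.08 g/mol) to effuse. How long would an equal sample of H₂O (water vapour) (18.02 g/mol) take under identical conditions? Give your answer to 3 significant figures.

413 s

By Graham's law, t_H₂O/t_H₂S = √(M_H₂O/M_H₂S) = √(18.02/34.08) = √0.5288 = 0.7272.
So the time for H₂O is 568 × 0.7272 = 413 s.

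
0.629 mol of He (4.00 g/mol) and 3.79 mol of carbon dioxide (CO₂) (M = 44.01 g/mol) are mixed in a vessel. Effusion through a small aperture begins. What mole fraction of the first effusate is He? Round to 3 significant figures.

0.355

Effusion rate of each component ∝ n_i/√M_i (partial pressure × 1/√M).
So x_He in the escaping gas = (n_He/√M_He) / Σ(n_i/√M_i)
= (0.629/√4.00) / (0.629/√4.00 + 3.79/√44.01) = 0.3145/(0.3145 + 0.5713) = 0.355.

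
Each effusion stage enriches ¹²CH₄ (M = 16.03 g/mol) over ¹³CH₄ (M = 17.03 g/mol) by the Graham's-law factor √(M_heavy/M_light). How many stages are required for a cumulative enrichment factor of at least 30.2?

113

With α = √(17.03/16.03) per stage, ln α = ½ ln(1.06238) = 0.03026.
Need α^N ≥ 30.2 ⇒ N ≥ ln(30.2) / ln α = 3.408 / 0.03026 = 112.63.
So at least 113 stages are needed.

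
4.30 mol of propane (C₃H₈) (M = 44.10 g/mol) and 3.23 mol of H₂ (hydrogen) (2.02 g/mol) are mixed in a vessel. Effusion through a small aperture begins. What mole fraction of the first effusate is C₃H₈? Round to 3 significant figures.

Each component's effusion rate ∝ (its partial pressure)·(1/√M) ∝ n_i/√M_i.
So x_C₃H₈ in the escaping gas = (n_C₃H₈/√M_C₃H₈) / Σ(n_i/√M_i)
= (4.30/√44.10) / (4.30/√44.10 + 3.23/√2.02) = 0.6475/(0.6475 + 2.273) = 0.222.

0.222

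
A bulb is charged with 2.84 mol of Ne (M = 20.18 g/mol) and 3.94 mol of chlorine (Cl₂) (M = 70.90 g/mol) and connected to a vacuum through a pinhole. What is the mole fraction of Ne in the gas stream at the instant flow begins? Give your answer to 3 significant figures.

0.575

The effusion rate of species i is ∝ p_i/√M_i ∝ n_i/√M_i.
Mole fraction of Ne in the effusate = (n_Ne/√M_Ne) / (n_Ne/√M_Ne + n_Cl₂/√M_Cl₂)
= (2.84/√20.18) / (2.84/√20.18 + 3.94/√70.90) = 0.6322/(0.6322 + 0.4679) = 0.575.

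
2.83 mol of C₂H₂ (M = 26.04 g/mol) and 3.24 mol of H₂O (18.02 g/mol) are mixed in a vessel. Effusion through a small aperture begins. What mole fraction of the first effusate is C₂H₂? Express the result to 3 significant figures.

0.421

The effusion rate of species i is ∝ p_i/√M_i ∝ n_i/√M_i.
Mole fraction of C₂H₂ in the effusate = (n_C₂H₂/√M_C₂H₂) / (n_C₂H₂/√M_C₂H₂ + n_H₂O/√M_H₂O)
= (2.83/√26.04) / (2.83/√26.04 + 3.24/√18.02) = 0.5546/(0.5546 + 0.7633) = 0.421.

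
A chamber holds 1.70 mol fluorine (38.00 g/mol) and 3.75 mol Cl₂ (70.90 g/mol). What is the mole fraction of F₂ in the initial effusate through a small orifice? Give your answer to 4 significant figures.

Effusion rate of each component ∝ n_i/√M_i (partial pressure × 1/√M).
x_F₂(eff) = (n_F₂/√M_F₂) / (n_F₂/√M_F₂ + n_Cl₂/√M_Cl₂)
= (1.70/√38.00) / (1.70/√38.00 + 3.75/√70.90) = 0.2758/(0.2758 + 0.4454) = 0.3824.

0.3824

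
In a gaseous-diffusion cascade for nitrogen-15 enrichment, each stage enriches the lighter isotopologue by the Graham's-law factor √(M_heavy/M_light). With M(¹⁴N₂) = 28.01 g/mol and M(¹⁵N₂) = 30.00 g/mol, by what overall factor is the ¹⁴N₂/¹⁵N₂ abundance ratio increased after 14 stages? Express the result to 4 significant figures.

1.617

Overall factor = α^14 with α = √(30.00/28.01), i.e. (30.00/28.01)^(14/2).
= 1.07105^7 = 1.617.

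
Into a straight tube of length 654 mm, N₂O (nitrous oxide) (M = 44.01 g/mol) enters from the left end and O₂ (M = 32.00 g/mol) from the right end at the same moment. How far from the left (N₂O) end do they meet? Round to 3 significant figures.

In equal time, each gas travels a distance ∝ its rate ∝ 1/√M, so d_N₂O/d_O₂ = √(M_O₂/M_N₂O) = √(32.00/44.01) = 0.8527.
With d_N₂O + d_O₂ = 654 mm, d_O₂ = 654/(1 + 0.8527) = 353.0 mm.
d_N₂O = 654 − 353.0 = 301 mm.

301 mm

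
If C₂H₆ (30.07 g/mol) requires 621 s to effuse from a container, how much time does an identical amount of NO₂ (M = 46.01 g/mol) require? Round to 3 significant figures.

768 s

Graham's law gives t_NO₂/t_C₂H₆ = √(M_NO₂/M_C₂H₆) = √(46.01/30.07) = √1.530 = 1.237.
So the time for NO₂ is 621 × 1.237 = 768 s.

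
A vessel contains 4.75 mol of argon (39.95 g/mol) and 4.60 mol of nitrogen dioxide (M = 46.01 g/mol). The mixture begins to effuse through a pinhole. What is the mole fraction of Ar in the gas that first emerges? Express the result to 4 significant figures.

Each component's effusion rate ∝ (its partial pressure)·(1/√M) ∝ n_i/√M_i.
So x_Ar in the escaping gas = (n_Ar/√M_Ar) / Σ(n_i/√M_i)
= (4.75/√39.95) / (4.75/√39.95 + 4.60/√46.01) = 0.7515/(0.7515 + 0.6782) = 0.5257.

0.5257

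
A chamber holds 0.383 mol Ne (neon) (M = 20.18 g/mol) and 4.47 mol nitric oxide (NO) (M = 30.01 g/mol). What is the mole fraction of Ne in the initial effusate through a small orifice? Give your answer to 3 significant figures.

0.0946

Rate_i ∝ x_i/√M_i (Graham's law weighted by mole fraction), so the effusate composition follows n_i/√M_i.
So x_Ne in the escaping gas = (n_Ne/√M_Ne) / Σ(n_i/√M_i)
= (0.383/√20.18) / (0.383/√20.18 + 4.47/√30.01) = 0.08526/(0.08526 + 0.8160) = 0.0946.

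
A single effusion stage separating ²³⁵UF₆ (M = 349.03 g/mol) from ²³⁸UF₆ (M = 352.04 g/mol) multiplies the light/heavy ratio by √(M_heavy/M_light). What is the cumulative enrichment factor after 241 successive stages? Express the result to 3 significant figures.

2.81

After 241 stages the ratio has grown by (√(352.04/349.03))^241 = (352.04/349.03)^(241/2).
= 1.00862^(241/2) = 2.81.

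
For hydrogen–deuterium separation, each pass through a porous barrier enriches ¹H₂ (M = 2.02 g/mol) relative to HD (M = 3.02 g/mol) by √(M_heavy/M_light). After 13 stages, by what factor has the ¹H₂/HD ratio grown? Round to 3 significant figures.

13.7

Overall factor = α^13 with α = √(3.02/2.02), i.e. (3.02/2.02)^(13/2).
= 1.49505^(13/2) = 13.7.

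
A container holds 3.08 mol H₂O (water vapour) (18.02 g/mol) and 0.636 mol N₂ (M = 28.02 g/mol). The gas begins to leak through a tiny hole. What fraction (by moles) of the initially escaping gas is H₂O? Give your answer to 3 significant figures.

0.858

The effusion rate of species i is ∝ p_i/√M_i ∝ n_i/√M_i.
Mole fraction of H₂O in the effusate = (n_H₂O/√M_H₂O) / (n_H₂O/√M_H₂O + n_N₂/√M_N₂)
= (3.08/√18.02) / (3.08/√18.02 + 0.636/√28.02) = 0.7256/(0.7256 + 0.1201) = 0.858.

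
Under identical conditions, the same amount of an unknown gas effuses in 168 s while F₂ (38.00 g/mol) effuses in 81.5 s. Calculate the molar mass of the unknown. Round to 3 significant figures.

Since effusion rate ∝ 1/√M, t_X/t_F₂ = √(M_X/M_F₂).
168/81.5 = 2.061 = √(M_X/38.00)
M_X = 38.00 × 2.061² = 38.00 × 4.249 = 161 g/mol

161 g/mol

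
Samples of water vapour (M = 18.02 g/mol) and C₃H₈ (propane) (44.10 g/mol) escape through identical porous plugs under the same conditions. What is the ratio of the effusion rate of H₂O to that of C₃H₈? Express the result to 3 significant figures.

1.56

From Graham's law, rate_H₂O/rate_C₃H₈ = √(M_C₃H₈/M_H₂O) = √(44.10/18.02) = √2.447 = 1.56.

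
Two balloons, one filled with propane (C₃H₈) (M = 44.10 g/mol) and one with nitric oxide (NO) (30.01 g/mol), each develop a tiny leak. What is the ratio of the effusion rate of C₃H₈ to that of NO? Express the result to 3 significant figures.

Using Graham's law: rate_C₃H₈/rate_NO = √(M_NO/M_C₃H₈) = √(30.01/44.10) = √0.6805 = 0.825.

0.825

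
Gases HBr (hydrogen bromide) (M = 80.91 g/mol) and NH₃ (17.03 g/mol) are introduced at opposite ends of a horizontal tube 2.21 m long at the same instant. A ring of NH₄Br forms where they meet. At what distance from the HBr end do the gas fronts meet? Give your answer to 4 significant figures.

Distances travelled in equal time are proportional to diffusion rates, so d_HBr/d_NH₃ = √(M_NH₃/M_HBr) = √(17.03/80.91) = 0.4588.
With d_HBr + d_NH₃ = 2.21 m, d_NH₃ = 2.21/(1 + 0.4588) = 1.515 m.
d_HBr = 2.21 − 1.515 = 0.6950 m.

0.6950 m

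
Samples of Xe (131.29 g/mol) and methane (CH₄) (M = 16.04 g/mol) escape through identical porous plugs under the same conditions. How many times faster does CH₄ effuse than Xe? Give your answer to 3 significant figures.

2.86

Since effusion rate ∝ 1/√M, rate_CH₄/rate_Xe = √(M_Xe/M_CH₄) = √(131.29/16.04) = √8.185 = 2.86.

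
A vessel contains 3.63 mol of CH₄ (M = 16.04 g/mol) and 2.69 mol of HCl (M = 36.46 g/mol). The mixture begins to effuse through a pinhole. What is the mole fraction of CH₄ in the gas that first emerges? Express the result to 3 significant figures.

Each component's effusion rate ∝ (its partial pressure)·(1/√M) ∝ n_i/√M_i.
x_CH₄(eff) = (n_CH₄/√M_CH₄) / (n_CH₄/√M_CH₄ + n_HCl/√M_HCl)
= (3.63/√16.04) / (3.63/√16.04 + 2.69/√36.46) = 0.9064/(0.9064 + 0.4455) = 0.670.

0.670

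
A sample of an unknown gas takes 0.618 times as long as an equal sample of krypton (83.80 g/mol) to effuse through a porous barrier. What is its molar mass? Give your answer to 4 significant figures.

By Graham's law, t_X/t_Kr = √(M_X/M_Kr).
0.618 = √(M_X/83.80)
M_X = 83.80 × 0.618² = 83.80 × 0.3819 = 32.01 g/mol

32.01 g/mol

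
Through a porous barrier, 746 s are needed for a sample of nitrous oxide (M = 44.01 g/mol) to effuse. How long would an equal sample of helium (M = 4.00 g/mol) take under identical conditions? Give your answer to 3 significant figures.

225 s

From Graham's law, t_He/t_N₂O = √(M_He/M_N₂O) = √(4.00/44.01) = √0.09089 = 0.3015.
So the time for He is 746 × 0.3015 = 225 s.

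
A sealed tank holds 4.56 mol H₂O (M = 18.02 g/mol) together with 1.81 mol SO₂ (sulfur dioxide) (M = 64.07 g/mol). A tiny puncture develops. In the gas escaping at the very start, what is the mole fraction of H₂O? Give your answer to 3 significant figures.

0.826

Rate_i ∝ x_i/√M_i (Graham's law weighted by mole fraction), so the effusate composition follows n_i/√M_i.
So x_H₂O in the escaping gas = (n_H₂O/√M_H₂O) / Σ(n_i/√M_i)
= (4.56/√18.02) / (4.56/√18.02 + 1.81/√64.07) = 1.074/(1.074 + 0.2261) = 0.826.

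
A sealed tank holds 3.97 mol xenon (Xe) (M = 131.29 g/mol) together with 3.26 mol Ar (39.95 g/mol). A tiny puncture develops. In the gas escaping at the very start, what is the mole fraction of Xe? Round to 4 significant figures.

Rate_i ∝ x_i/√M_i (Graham's law weighted by mole fraction), so the effusate composition follows n_i/√M_i.
x_Xe(eff) = (n_Xe/√M_Xe) / (n_Xe/√M_Xe + n_Ar/√M_Ar)
= (3.97/√131.29) / (3.97/√131.29 + 3.26/√39.95) = 0.3465/(0.3465 + 0.5158) = 0.4018.

0.4018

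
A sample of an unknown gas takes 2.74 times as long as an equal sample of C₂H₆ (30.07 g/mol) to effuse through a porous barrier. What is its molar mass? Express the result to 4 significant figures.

Using Graham's law: t_X/t_C₂H₆ = √(M_X/M_C₂H₆).
2.74 = √(M_X/30.07)
M_X = 30.07 × 2.74² = 30.07 × 7.508 = 225.8 g/mol

225.8 g/mol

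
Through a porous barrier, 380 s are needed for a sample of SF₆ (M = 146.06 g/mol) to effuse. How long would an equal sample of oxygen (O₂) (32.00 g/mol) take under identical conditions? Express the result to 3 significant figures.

By Graham's law, t_O₂/t_SF₆ = √(M_O₂/M_SF₆) = √(32.00/146.06) = √0.2191 = 0.4681.
So the time for O₂ is 380 × 0.4681 = 178 s.

178 s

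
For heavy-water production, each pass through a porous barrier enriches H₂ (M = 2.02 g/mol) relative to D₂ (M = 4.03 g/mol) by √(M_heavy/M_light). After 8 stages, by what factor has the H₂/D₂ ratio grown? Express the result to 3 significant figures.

15.8

The single-stage factor is √(M_heavy/M_light), so 8 stages give [√(4.03/2.02)]^8 = (4.03/2.02)^(8/2).
= 1.99505^4 = 15.8.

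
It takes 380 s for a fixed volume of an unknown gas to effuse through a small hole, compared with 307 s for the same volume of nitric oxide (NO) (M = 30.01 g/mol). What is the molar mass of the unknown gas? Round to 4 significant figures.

Graham's law gives t_X/t_NO = √(M_X/M_NO).
380/307 = 1.238 = √(M_X/30.01)
M_X = 30.01 × 1.238² = 30.01 × 1.532 = 45.98 g/mol

45.98 g/mol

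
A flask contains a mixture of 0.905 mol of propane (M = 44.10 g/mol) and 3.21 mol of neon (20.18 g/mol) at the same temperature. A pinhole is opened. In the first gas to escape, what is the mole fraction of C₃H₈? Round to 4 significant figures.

Rate_i ∝ x_i/√M_i (Graham's law weighted by mole fraction), so the effusate composition follows n_i/√M_i.
Mole fraction of C₃H₈ in the effusate = (n_C₃H₈/√M_C₃H₈) / (n_C₃H₈/√M_C₃H₈ + n_Ne/√M_Ne)
= (0.905/√44.10) / (0.905/√44.10 + 3.21/√20.18) = 0.1363/(0.1363 + 0.7146) = 0.1602.

0.1602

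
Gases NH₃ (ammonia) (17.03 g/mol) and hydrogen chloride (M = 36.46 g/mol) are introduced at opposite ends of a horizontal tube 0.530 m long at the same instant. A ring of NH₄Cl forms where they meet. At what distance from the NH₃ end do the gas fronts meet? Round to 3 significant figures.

The fronts meet when d_NH₃ + d_HCl = L with d_NH₃/d_HCl = √(M_HCl/M_NH₃) (Graham's law). Here √(M_HCl/M_NH₃) = √(36.46/17.03) = 1.463.
With d_NH₃ + d_HCl = 0.530 m, d_HCl = 0.530/(1 + 1.463) = 0.2152 m.
d_NH₃ = 0.530 − 0.2152 = 0.315 m.

0.315 m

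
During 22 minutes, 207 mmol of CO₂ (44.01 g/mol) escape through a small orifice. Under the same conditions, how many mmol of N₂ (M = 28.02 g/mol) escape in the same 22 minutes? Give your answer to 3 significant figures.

259 mmol

Graham's law gives rate_N₂/rate_CO₂ = √(M_CO₂/M_N₂) = √(44.01/28.02) = √1.571 = 1.253.
So the amount for N₂ is 207 × 1.253 = 259 mmol.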